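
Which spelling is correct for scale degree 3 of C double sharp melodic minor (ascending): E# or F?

E#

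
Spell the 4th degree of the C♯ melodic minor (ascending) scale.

F#

Degree 4 takes the letter 3 steps above C, which is F.
In melodic minor (ascending), degree 4 sits 5 semitones above the tonic. C# + 5 semitones is pitch class 6, spelled on F as F#.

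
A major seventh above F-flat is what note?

A seventh above F lands on the letter E.
A major seventh spans 11 semitones, so Fb moves to pitch class 3. On the letter E that is Eb.

Eb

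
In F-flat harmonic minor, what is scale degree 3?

The Fb harmonic minor scale runs Fb Gb Abb Bbb Cb Dbb Eb.
Degree 3 is Abb.

Abb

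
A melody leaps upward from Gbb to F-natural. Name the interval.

augmented seventh

Counting letters G–A–B–C–D–E–F gives a seventh.
Gbb→F = 12 semitones, 1 wider than the major seventh (11), so augmented.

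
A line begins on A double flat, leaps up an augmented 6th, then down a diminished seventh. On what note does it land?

An augmented sixth up from Abb is F (letter F, 10 semitones up).
A diminished seventh down from F is G# (letter G, 9 semitones down).

G#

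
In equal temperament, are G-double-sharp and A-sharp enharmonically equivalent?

Two spellings are enharmonically equivalent only if they share a pitch class.
Here G## → 9, A# → 10; 9 ≠ 10, so they are not.

No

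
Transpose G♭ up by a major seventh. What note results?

F

A seventh above G lands on the letter F.
A major seventh spans 11 semitones, so Gb moves to pitch class 5. On the letter F that is F.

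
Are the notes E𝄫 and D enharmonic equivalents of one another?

Yes

Ebb is pitch class 2; D is pitch class 2.
All spellings map to pitch class 2, so they are enharmonically equivalent.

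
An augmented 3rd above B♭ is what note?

D#

A third above B lands on the letter D.
An augmented third spans 5 semitones, so Bb moves to pitch class 3. On the letter D that is D#.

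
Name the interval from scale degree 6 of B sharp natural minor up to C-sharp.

perfect fourth

Scale degree 6 of B# natural minor is G#.
G# up to C#: letters G→C make it a fourth; 5 semitones makes it perfect.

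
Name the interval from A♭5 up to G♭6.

minor seventh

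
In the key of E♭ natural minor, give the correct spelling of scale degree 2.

F

The Eb natural minor scale runs Eb F Gb Ab Bb Cb Db.
Degree 2 is F.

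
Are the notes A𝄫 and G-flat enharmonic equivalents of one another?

No

Abb is pitch class 7; Gb is pitch class 6.
The pitch classes differ (7 vs. 6), so they are not enharmonic equivalents.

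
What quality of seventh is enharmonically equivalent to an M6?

diminished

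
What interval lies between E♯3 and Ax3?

augmented fourth

Counting letters E–F–G–A gives a fourth.
E#→A## = 6 semitones, 1 wider than the perfect fourth (5), so augmented.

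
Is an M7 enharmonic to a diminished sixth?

No

A major seventh spans 11 semitones; a diminished sixth spans 7.
The spans differ, so they are not enharmonic equivalents.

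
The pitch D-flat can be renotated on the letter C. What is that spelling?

Plain C sits 1 semitone below Db, so on the letter C the same pitch needs a sharp: C#.

C#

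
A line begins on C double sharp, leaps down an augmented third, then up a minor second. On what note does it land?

Bb

An augmented third down from C## is A (letter A, 5 semitones down).
A minor second up from A is Bb (letter B, 1 semitone up).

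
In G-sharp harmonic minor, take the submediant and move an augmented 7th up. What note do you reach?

The submediant of G# harmonic minor is E.
An augmented seventh (12 semitones) above E lands on the letter D, giving D##.

D##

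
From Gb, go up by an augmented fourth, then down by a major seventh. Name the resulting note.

An augmented fourth up from Gb is C (letter C, 6 semitones up).
A major seventh down from C is Db (letter D, 11 semitones down).

Db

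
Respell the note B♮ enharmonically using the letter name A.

B is pitch class 11. The letter A alone is pitch class 9.
To reach pitch class 11 from A requires an offset of +2 semitones, i.e. double sharp: A##.

A##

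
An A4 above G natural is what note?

A fourth above G lands on the letter C.
An augmented fourth spans 6 semitones, so G moves to pitch class 1. On the letter C that is C#.

C#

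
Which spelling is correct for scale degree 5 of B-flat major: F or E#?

F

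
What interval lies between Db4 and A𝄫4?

Counting letters D–E–F–G–A gives a fifth.
Db→Abb = 6 semitones, 1 narrower than the perfect fifth (7), so diminished.

diminished fifth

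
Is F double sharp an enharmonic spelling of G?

F## = pitch class 7 and G = pitch class 7 — the same pitch class, so they are enharmonic equivalents.

Yes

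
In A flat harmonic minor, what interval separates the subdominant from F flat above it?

minor third

The subdominant of Ab harmonic minor is Db.
Db up to Fb: letters D→F make it a third; 3 semitones makes it minor.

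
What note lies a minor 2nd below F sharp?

A second below F lands on the letter E.
A minor second spans 1 semitone, so F# moves to pitch class 5. On the letter E that is E#.

E#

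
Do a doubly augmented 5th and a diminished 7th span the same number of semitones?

A doubly augmented fifth spans 9 semitones; a diminished seventh spans 9.
They are enharmonically equivalent.

Yes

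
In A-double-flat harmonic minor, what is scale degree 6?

Degree 6 takes the letter 5 steps above A, which is F.
In harmonic minor, degree 6 sits 8 semitones above the tonic. Abb + 8 semitones is pitch class 3, spelled on F as Fbb.

Fbb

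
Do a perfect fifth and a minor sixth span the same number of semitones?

A perfect fifth spans 7 semitones; a minor sixth spans 8.
The spans differ, so they are not enharmonic equivalents.

No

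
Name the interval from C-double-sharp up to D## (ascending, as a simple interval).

Counting letters C–D gives a second.
C##→D## = 2 semitones, exactly the major second.

major second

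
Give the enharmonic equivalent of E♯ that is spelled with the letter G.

E# is pitch class 5. The letter G alone is pitch class 7.
To reach pitch class 5 from G requires an offset of -2 semitones, i.e. double flat: Gbb.

Gbb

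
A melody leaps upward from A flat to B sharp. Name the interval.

doubly augmented second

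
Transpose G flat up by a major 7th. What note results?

F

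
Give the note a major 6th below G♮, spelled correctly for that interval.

Bb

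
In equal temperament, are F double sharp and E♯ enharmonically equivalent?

F## is pitch class 7; E# is pitch class 5.
The pitch classes differ (7 vs. 5), so they are not enharmonic equivalents.

No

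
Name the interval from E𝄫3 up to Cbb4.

minor sixth

Counting letters E–F–G–A–B–C gives a sixth.
Ebb→Cbb = 8 semitones, 1 narrower than the major sixth (9), so minor.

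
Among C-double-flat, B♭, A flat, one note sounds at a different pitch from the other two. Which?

Ab

In 12-tone equal temperament, enharmonic equivalents share a pitch class. Cbb is pitch class 10; Bb is pitch class 10; Ab is pitch class 8.
Cbb and Bb share pitch class 10, while Ab is pitch class 8.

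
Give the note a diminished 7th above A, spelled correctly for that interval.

Gb

A seventh above A lands on the letter G.
A diminished seventh spans 9 semitones, so A moves to pitch class 6. On the letter G that is Gb.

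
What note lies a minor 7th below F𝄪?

G##

F down a major seventh is Gb, so the target letter is G.
From F##, a minor seventh is 10 semitones down: G##.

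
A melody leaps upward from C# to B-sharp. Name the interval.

major seventh

The letter names run C→B, a span of 6 letter steps, so the interval is some kind of seventh.
C# to B# is 11 semitones. A major seventh is 11, so 11 makes it major.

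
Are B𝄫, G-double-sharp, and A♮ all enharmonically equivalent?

Yes

Bbb = pitch class 9 and G## = pitch class 9 and A = pitch class 9 — the same pitch class, so they are enharmonic equivalents.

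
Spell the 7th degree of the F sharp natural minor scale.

The F# natural minor scale runs F# G# A B C# D E.
Degree 7 is E.

E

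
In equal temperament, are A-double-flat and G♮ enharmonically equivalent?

Abb = pitch class 7 and G = pitch class 7 — the same pitch class, so they are enharmonic equivalents.

Yes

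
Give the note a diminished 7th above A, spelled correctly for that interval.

Gb

A up a major seventh is G#, so the target letter is G.
From A, a diminished seventh is 9 semitones up: Gb.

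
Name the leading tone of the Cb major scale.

Bb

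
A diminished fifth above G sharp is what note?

D

G up a perfect fifth is D, so the target letter is D.
From G#, a diminished fifth is 6 semitones up: D.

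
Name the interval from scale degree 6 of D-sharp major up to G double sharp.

major sixth

Scale degree 6 of D# major is B#.
B# up to G##: letters B→G make it a sixth; 9 semitones makes it major.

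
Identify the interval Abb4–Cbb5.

minor third

The letter names run A→C, a span of 2 letter steps, so the interval is some kind of third.
Abb to Cbb is 3 semitones. A major third is 4, so 3 makes it minor.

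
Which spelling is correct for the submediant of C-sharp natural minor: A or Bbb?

Each scale degree takes a distinct letter name. Degree 6 of a scale on C must use the letter A.
A and Bbb are enharmonically the same pitch, but only A uses the letter A, so it is the correct spelling here.

A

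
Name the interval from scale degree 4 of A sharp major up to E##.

Scale degree 4 of A# major is D#.
D# up to E##: letters D→E make it a second; 3 semitones makes it augmented.

augmented second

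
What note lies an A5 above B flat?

F#

B up a perfect fifth is F#, so the target letter is F.
From Bb, an augmented fifth is 8 semitones up: F#.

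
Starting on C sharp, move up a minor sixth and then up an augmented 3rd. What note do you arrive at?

C##

A minor sixth up from C# is A (letter A, 8 semitones up).
An augmented third up from A is C## (letter C, 5 semitones up).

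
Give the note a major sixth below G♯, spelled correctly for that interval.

B

A sixth below G lands on the letter B.
A major sixth spans 9 semitones, so G# moves to pitch class 11. On the letter B that is B.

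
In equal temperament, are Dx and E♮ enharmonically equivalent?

D## = pitch class 4 and E = pitch class 4 — the same pitch class, so they are enharmonic equivalents.

Yes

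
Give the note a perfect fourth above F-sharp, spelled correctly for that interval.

B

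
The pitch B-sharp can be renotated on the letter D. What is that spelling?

Dbb

B# is pitch class 0. The letter D alone is pitch class 2.
To reach pitch class 0 from D requires an offset of -2 semitones, i.e. double flat: Dbb.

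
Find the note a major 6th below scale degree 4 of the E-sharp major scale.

C#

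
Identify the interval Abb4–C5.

Counting letters A–B–C gives a third.
Abb→C = 5 semitones, 1 wider than the major third (4), so augmented.

augmented third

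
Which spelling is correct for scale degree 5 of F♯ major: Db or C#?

Each scale degree takes a distinct letter name. Degree 5 of a scale on F must use the letter C.
C# and Db are enharmonically the same pitch, but only C# uses the letter C, so it is the correct spelling here.

C#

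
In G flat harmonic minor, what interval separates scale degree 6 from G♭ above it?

Scale degree 6 of Gb harmonic minor is Ebb.
Ebb up to Gb: letters E→G make it a third; 4 semitones makes it major.

major third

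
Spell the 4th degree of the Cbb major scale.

Fbb

Degree 4 takes the letter 3 steps above C, which is F.
In major, degree 4 sits 5 semitones above the tonic. Cbb + 5 semitones is pitch class 3, spelled on F as Fbb.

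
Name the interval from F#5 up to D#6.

major sixth

Counting letters F–G–A–B–C–D gives a sixth.
F#→D# = 9 semitones, exactly the major sixth.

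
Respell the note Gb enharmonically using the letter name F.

Gb is pitch class 6. The letter F alone is pitch class 5.
To reach pitch class 6 from F requires an offset of +1 semitone, i.e. sharp: F#.

F#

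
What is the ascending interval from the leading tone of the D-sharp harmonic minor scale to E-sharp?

The leading tone of D# harmonic minor is C##.
C## up to E#: letters C→E make it a third; 3 semitones makes it minor.

minor third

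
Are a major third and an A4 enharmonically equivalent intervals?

No

A major third spans 4 semitones; an augmented fourth spans 6.
The spans differ, so they are not enharmonic equivalents.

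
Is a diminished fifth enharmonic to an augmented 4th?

Yes

A diminished fifth spans 6 semitones; an augmented fourth spans 6.
They are enharmonically equivalent.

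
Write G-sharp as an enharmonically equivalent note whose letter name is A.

Ab

G# is pitch class 8. The letter A alone is pitch class 9.
To reach pitch class 8 from A requires an offset of -1 semitone, i.e. flat: Ab.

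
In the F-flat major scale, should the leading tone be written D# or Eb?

Eb

Each scale degree takes a distinct letter name. Degree 7 of a scale on F must use the letter E.
Eb and D# are enharmonically the same pitch, but only Eb uses the letter E, so it is the correct spelling here.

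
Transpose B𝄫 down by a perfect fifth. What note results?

Ebb

B down a perfect fifth is E, so the target letter is E.
From Bbb, a perfect fifth is 7 semitones down: Ebb.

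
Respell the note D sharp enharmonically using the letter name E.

Eb

D# is pitch class 3. The letter E alone is pitch class 4.
To reach pitch class 3 from E requires an offset of -1 semitone, i.e. flat: Eb.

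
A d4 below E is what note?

A fourth below E lands on the letter B.
A diminished fourth spans 4 semitones, so E moves to pitch class 0. On the letter B that is B#.

B#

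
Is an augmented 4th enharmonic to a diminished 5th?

Yes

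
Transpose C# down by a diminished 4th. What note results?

C down a perfect fourth is G, so the target letter is G.
From C#, a diminished fourth is 4 semitones down: G##.

G##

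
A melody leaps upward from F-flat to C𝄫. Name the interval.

diminished fifth

The letter names run F→C, a span of 4 letter steps, so the interval is some kind of fifth.
Fb to Cbb is 6 semitones. A perfect fifth is 7, so 6 makes it diminished.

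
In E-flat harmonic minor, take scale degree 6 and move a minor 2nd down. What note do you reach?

Bb

Scale degree 6 of Eb harmonic minor is Cb.
A minor second (1 semitone) below Cb lands on the letter B, giving Bb.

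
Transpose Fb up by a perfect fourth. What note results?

Bbb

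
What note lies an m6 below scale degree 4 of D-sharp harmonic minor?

B#

Scale degree 4 of D# harmonic minor is G#.
A minor sixth (8 semitones) below G# lands on the letter B, giving B#.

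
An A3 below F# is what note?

Db

F down a major third is Db, so the target letter is D.
From F#, an augmented third is 5 semitones down: Db.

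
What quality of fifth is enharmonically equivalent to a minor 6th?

augmented

A minor sixth spans 8 semitones.
A fifth spanning 8 semitones is augmented (the perfect fifth is 7).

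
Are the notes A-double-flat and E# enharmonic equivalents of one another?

Two spellings are enharmonically equivalent only if they share a pitch class.
Here Abb → 7, E# → 5; 5 ≠ 7, so they are not.

No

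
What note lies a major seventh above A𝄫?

A up a major seventh is G#, so the target letter is G.
From Abb, a major seventh is 11 semitones up: Gb.

Gb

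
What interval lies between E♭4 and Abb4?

diminished fourth

The letter names run E→A, a span of 3 letter steps, so the interval is some kind of fourth.
Eb to Abb is 4 semitones. A perfect fourth is 5, so 4 makes it diminished.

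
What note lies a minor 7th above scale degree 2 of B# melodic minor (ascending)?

B#

Scale degree 2 of B# melodic minor (ascending) is C##.
A minor seventh (10 semitones) above C## lands on the letter B, giving B#.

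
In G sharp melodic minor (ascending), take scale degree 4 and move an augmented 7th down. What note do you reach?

Scale degree 4 of G# melodic minor (ascending) is C#.
An augmented seventh (12 semitones) below C# lands on the letter D, giving Db.

Db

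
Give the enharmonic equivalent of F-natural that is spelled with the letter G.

Gbb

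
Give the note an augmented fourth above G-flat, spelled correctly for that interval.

A fourth above G lands on the letter C.
An augmented fourth spans 6 semitones, so Gb moves to pitch class 0. On the letter C that is C.

C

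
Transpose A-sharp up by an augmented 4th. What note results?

D##

A up a perfect fourth is D, so the target letter is D.
From A#, an augmented fourth is 6 semitones up: D##.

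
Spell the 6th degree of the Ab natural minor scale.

Degree 6 takes the letter 5 steps above A, which is F.
In natural minor, degree 6 sits 8 semitones above the tonic. Ab + 8 semitones is pitch class 4, spelled on F as Fb.

Fb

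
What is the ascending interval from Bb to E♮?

Counting letters B–C–D–E gives a fourth.
Bb→E = 6 semitones, 1 wider than the perfect fourth (5), so augmented.

augmented fourth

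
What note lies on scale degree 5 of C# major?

G#

Degree 5 takes the letter 4 steps above C, which is G.
In major, degree 5 sits 7 semitones above the tonic. C# + 7 semitones is pitch class 8, spelled on G as G#.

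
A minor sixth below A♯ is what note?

A sixth below A lands on the letter C.
A minor sixth spans 8 semitones, so A# moves to pitch class 2. On the letter C that is C##.

C##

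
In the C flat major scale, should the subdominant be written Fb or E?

Each scale degree takes a distinct letter name. Degree 4 of a scale on C must use the letter F.
Fb and E are enharmonically the same pitch, but only Fb uses the letter F, so it is the correct spelling here.

Fb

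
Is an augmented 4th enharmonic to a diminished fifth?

An augmented fourth spans 6 semitones; a diminished fifth spans 6.
They are enharmonically equivalent.

Yes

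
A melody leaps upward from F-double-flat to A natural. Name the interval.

doubly augmented third

Counting letters F–G–A gives a third.
Fbb→A = 6 semitones, 2 wider than the major third (4), so doubly augmented.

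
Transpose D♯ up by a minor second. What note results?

A second above D lands on the letter E.
A minor second spans 1 semitone, so D# moves to pitch class 4. On the letter E that is E.

E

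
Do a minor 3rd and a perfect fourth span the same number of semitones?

No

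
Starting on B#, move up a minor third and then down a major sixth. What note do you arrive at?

A minor third up from B# is D# (letter D, 3 semitones up).
A major sixth down from D# is F# (letter F, 9 semitones down).

F#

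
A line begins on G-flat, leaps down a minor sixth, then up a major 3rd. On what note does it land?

D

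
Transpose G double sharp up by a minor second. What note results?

G up a major second is A, so the target letter is A.
From G##, a minor second is 1 semitone up: A#.

A#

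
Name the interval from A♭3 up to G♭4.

minor seventh

The letter names run A→G, a span of 6 letter steps, so the interval is some kind of seventh.
Ab to Gb is 10 semitones. A major seventh is 11, so 10 makes it minor.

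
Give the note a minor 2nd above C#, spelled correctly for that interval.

D

A second above C lands on the letter D.
A minor second spans 1 semitone, so C# moves to pitch class 2. On the letter D that is D.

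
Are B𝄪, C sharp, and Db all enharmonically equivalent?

Yes

B## = pitch class 1 and C# = pitch class 1 and Db = pitch class 1 — the same pitch class, so they are enharmonic equivalents.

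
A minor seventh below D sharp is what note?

A seventh below D lands on the letter E.
A minor seventh spans 10 semitones, so D# moves to pitch class 5. On the letter E that is E#.

E#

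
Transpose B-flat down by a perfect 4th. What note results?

F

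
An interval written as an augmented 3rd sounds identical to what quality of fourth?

An augmented third spans 5 semitones.
A fourth spanning 5 semitones is perfect (the perfect fourth is 5).

perfect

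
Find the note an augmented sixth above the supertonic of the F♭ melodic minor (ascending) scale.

The supertonic of Fb melodic minor (ascending) is Gb.
An augmented sixth (10 semitones) above Gb lands on the letter E, giving E.

E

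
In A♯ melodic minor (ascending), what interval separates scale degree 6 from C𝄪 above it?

perfect fifth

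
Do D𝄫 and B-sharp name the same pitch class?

Yes

Dbb = pitch class 0 and B# = pitch class 0 — the same pitch class, so they are enharmonic equivalents.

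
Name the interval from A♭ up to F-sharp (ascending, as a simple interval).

augmented sixth

The letter names run A→F, a span of 5 letter steps, so the interval is some kind of sixth.
Ab to F# is 10 semitones. A major sixth is 9, so 10 makes it augmented.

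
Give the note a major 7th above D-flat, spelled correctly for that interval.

C

A seventh above D lands on the letter C.
A major seventh spans 11 semitones, so Db moves to pitch class 0. On the letter C that is C.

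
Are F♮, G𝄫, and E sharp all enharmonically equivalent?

F = pitch class 5 and Gbb = pitch class 5 and E# = pitch class 5 — the same pitch class, so they are enharmonic equivalents.

Yes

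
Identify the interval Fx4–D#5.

Counting letters F–G–A–B–C–D gives a sixth.
F##→D# = 8 semitones, 1 narrower than the major sixth (9), so minor.

minor sixth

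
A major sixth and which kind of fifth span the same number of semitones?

doubly augmented

A major sixth spans 9 semitones.
A fifth spanning 9 semitones is doubly augmented (the perfect fifth is 7).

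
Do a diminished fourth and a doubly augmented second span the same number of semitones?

Yes

A diminished fourth spans 4 semitones; a doubly augmented second spans 4.
They are enharmonically equivalent.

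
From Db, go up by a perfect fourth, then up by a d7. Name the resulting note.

A perfect fourth up from Db is Gb (letter G, 5 semitones up).
A diminished seventh up from Gb is Fbb (letter F, 9 semitones up).

Fbb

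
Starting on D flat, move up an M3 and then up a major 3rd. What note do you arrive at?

A major third up from Db is F (letter F, 4 semitones up).
A major third up from F is A (letter A, 4 semitones up).

A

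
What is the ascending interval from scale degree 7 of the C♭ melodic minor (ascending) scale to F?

Scale degree 7 of Cb melodic minor (ascending) is Bb.
Bb up to F: letters B→F make it a fifth; 7 semitones makes it perfect.

perfect fifth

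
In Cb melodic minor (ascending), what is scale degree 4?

Fb

The Cb melodic minor (ascending) scale runs Cb Db Ebb Fb Gb Ab Bb.
Degree 4 is Fb.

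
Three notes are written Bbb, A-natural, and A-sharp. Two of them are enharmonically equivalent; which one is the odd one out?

In 12-tone equal temperament, enharmonic equivalents share a pitch class. Bbb is pitch class 9; A is pitch class 9; A# is pitch class 10.
Bbb and A share pitch class 9, while A# is pitch class 10.

A#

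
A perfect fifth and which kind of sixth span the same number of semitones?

diminished

A perfect fifth spans 7 semitones.
A sixth spanning 7 semitones is diminished (the major sixth is 9).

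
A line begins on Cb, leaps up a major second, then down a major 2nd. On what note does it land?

Cb

A major second up from Cb is Db (letter D, 2 semitones up).
A major second down from Db is Cb (letter C, 2 semitones down).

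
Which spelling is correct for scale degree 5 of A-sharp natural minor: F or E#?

Each scale degree takes a distinct letter name. Degree 5 of a scale on A must use the letter E.
E# and F are enharmonically the same pitch, but only E# uses the letter E, so it is the correct spelling here.

E#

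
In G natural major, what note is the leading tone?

F#

Degree 7 takes the letter 6 steps above G, which is F.
In major, degree 7 sits 11 semitones above the tonic. G + 11 semitones is pitch class 6, spelled on F as F#.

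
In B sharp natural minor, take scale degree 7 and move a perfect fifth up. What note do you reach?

E#

Scale degree 7 of B# natural minor is A#.
A perfect fifth (7 semitones) above A# lands on the letter E, giving E#.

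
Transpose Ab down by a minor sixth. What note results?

C

A down a major sixth is C, so the target letter is C.
From Ab, a minor sixth is 8 semitones down: C.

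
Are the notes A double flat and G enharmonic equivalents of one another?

Abb is pitch class 7; G is pitch class 7.
All spellings map to pitch class 7, so they are enharmonically equivalent.

Yes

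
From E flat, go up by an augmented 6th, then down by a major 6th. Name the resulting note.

E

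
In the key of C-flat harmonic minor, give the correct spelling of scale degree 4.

Fb

The Cb harmonic minor scale runs Cb Db Ebb Fb Gb Abb Bb.
Degree 4 is Fb.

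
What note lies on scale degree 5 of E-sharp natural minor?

Degree 5 takes the letter 4 steps above E, which is B.
In natural minor, degree 5 sits 7 semitones above the tonic. E# + 7 semitones is pitch class 0, spelled on B as B#.

B#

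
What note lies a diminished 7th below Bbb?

A seventh below B lands on the letter C.
A diminished seventh spans 9 semitones, so Bbb moves to pitch class 0. On the letter C that is C.

C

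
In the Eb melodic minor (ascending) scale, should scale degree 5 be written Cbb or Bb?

Each scale degree takes a distinct letter name. Degree 5 of a scale on E must use the letter B.
Bb and Cbb are enharmonically the same pitch, but only Bb uses the letter B, so it is the correct spelling here.

Bb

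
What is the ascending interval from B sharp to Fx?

perfect fifth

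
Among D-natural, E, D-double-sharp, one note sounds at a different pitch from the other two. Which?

D

In 12-tone equal temperament, enharmonic equivalents share a pitch class. D is pitch class 2; E is pitch class 4; D## is pitch class 4.
E and D## share pitch class 4, while D is pitch class 2.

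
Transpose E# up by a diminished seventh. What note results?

D

A seventh above E lands on the letter D.
A diminished seventh spans 9 semitones, so E# moves to pitch class 2. On the letter D that is D.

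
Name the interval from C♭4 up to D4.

augmented second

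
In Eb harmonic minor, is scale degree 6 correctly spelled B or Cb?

Cb

Each scale degree takes a distinct letter name. Degree 6 of a scale on E must use the letter C.
Cb and B are enharmonically the same pitch, but only Cb uses the letter C, so it is the correct spelling here.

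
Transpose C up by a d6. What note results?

Abb

C up a major sixth is A, so the target letter is A.
From C, a diminished sixth is 7 semitones up: Abb.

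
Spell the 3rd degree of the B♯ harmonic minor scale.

D#

The B# harmonic minor scale runs B# C## D# E# F## G# A##.
Degree 3 is D#.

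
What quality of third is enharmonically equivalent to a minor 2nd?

doubly diminished

A minor second spans 1 semitone.
A third spanning 1 semitone is doubly diminished (the major third is 4).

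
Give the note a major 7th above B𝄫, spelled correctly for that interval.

A seventh above B lands on the letter A.
A major seventh spans 11 semitones, so Bbb moves to pitch class 8. On the letter A that is Ab.

Ab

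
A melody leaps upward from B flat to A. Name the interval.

Counting letters B–C–D–E–F–G–A gives a seventh.
Bb→A = 11 semitones, exactly the major seventh.

major seventh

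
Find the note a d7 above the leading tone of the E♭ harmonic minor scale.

Cb

The leading tone of Eb harmonic minor is D.
A diminished seventh (9 semitones) above D lands on the letter C, giving Cb.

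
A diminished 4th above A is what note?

A up a perfect fourth is D, so the target letter is D.
From A, a diminished fourth is 4 semitones up: Db.

Db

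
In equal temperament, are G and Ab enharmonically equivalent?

No

G is pitch class 7; Ab is pitch class 8.
The pitch classes differ (7 vs. 8), so they are not enharmonic equivalents.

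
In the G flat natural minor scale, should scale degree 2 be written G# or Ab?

Ab

Each scale degree takes a distinct letter name. Degree 2 of a scale on G must use the letter A.
Ab and G# are enharmonically the same pitch, but only Ab uses the letter A, so it is the correct spelling here.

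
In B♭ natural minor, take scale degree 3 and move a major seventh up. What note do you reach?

Scale degree 3 of Bb natural minor is Db.
A major seventh (11 semitones) above Db lands on the letter C, giving C.

C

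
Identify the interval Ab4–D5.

The letter names run A→D, a span of 3 letter steps, so the interval is some kind of fourth.
Ab to D is 6 semitones. A perfect fourth is 5, so 6 makes it augmented.

augmented fourth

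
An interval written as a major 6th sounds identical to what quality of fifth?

doubly augmented

A major sixth spans 9 semitones.
A fifth spanning 9 semitones is doubly augmented (the perfect fifth is 7).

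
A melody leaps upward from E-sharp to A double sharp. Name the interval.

Counting letters E–F–G–A gives a fourth.
E#→A## = 6 semitones, 1 wider than the perfect fourth (5), so augmented.

augmented fourth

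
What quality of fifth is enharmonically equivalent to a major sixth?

doubly augmented

A major sixth spans 9 semitones.
A fifth spanning 9 semitones is doubly augmented (the perfect fifth is 7).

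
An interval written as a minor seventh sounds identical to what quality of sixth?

augmented

A minor seventh spans 10 semitones.
A sixth spanning 10 semitones is augmented (the major sixth is 9).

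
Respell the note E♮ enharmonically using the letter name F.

Fb

Plain F sits 1 semitone above E, so on the letter F the same pitch needs a flat: Fb.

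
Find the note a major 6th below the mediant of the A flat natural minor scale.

Ebb

The mediant of Ab natural minor is Cb.
A major sixth (9 semitones) below Cb lands on the letter E, giving Ebb.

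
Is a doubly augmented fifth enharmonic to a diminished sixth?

A doubly augmented fifth spans 9 semitones; a diminished sixth spans 7.
The spans differ, so they are not enharmonic equivalents.

No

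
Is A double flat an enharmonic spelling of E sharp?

No

Two spellings are enharmonically equivalent only if they share a pitch class.
Here Abb → 7, E# → 5; 5 ≠ 7, so they are not.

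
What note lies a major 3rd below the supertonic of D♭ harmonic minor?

The supertonic of Db harmonic minor is Eb.
A major third (4 semitones) below Eb lands on the letter C, giving Cb.

Cb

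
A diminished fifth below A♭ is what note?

D

A down a perfect fifth is D, so the target letter is D.
From Ab, a diminished fifth is 6 semitones down: D.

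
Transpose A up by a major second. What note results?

B

A up a major second is B, so the target letter is B.
From A, a major second is 2 semitones up: B.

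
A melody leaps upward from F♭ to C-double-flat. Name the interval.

Counting letters F–G–A–B–C gives a fifth.
Fb→Cbb = 6 semitones, 1 narrower than the perfect fifth (7), so diminished.

diminished fifth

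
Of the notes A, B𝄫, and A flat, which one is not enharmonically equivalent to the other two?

Ab

In 12-tone equal temperament, enharmonic equivalents share a pitch class. A is pitch class 9; Bbb is pitch class 9; Ab is pitch class 8.
A and Bbb share pitch class 9, while Ab is pitch class 8.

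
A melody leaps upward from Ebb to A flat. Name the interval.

The letter names run E→A, a span of 3 letter steps, so the interval is some kind of fourth.
Ebb to Ab is 6 semitones. A perfect fourth is 5, so 6 makes it augmented.

augmented fourth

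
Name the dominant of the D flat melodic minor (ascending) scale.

Ab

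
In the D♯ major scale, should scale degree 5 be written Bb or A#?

Each scale degree takes a distinct letter name. Degree 5 of a scale on D must use the letter A.
A# and Bb are enharmonically the same pitch, but only A# uses the letter A, so it is the correct spelling here.

A#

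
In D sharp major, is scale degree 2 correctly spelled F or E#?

E#

Each scale degree takes a distinct letter name. Degree 2 of a scale on D must use the letter E.
E# and F are enharmonically the same pitch, but only E# uses the letter E, so it is the correct spelling here.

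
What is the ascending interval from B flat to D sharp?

Counting letters B–C–D gives a third.
Bb→D# = 5 semitones, 1 wider than the major third (4), so augmented.

augmented third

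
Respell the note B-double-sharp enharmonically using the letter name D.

B## is pitch class 1. The letter D alone is pitch class 2.
To reach pitch class 1 from D requires an offset of -1 semitone, i.e. flat: Db.

Db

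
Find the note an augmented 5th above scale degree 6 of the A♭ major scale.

Scale degree 6 of Ab major is F.
An augmented fifth (8 semitones) above F lands on the letter C, giving C#.

C#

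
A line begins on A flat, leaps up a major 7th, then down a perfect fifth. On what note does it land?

C

A major seventh up from Ab is G (letter G, 11 semitones up).
A perfect fifth down from G is C (letter C, 7 semitones down).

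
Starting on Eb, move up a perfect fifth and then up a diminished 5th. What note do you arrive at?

A perfect fifth up from Eb is Bb (letter B, 7 semitones up).
A diminished fifth up from Bb is Fb (letter F, 6 semitones up).

Fb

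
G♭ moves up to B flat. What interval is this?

major third

The letter names run G→B, a span of 2 letter steps, so the interval is some kind of third.
Gb to Bb is 4 semitones. A major third is 4, so 4 makes it major.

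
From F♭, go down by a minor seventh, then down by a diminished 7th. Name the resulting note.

A minor seventh down from Fb is Gb (letter G, 10 semitones down).
A diminished seventh down from Gb is A (letter A, 9 semitones down).

A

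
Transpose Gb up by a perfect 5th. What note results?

G up a perfect fifth is D, so the target letter is D.
From Gb, a perfect fifth is 7 semitones up: Db.

Db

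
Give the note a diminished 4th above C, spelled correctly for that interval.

C up a perfect fourth is F, so the target letter is F.
From C, a diminished fourth is 4 semitones up: Fb.

Fb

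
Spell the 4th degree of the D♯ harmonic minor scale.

G#

Degree 4 takes the letter 3 steps above D, which is G.
In harmonic minor, degree 4 sits 5 semitones above the tonic. D# + 5 semitones is pitch class 8, spelled on G as G#.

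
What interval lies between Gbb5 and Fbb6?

minor seventh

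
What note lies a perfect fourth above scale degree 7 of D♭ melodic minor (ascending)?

Scale degree 7 of Db melodic minor (ascending) is C.
A perfect fourth (5 semitones) above C lands on the letter F, giving F.

F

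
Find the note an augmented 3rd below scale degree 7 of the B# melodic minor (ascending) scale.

Scale degree 7 of B# melodic minor (ascending) is A##.
An augmented third (5 semitones) below A## lands on the letter F, giving F#.

F#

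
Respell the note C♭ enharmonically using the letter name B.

Plain B sits at the same pitch as Cb, so on the letter B the same pitch needs a natural: B.

B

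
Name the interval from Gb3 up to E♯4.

doubly augmented sixth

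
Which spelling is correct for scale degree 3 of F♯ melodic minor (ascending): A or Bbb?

Each scale degree takes a distinct letter name. Degree 3 of a scale on F must use the letter A.
A and Bbb are enharmonically the same pitch, but only A uses the letter A, so it is the correct spelling here.

A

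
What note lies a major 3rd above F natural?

A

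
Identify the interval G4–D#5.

augmented fifth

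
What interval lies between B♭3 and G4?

major sixth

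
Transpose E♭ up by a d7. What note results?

E up a major seventh is D#, so the target letter is D.
From Eb, a diminished seventh is 9 semitones up: Dbb.

Dbb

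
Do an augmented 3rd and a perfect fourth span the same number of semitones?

Yes

An augmented third spans 5 semitones; a perfect fourth spans 5.
They are enharmonically equivalent.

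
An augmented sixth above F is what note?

F up a major sixth is D, so the target letter is D.
From F, an augmented sixth is 10 semitones up: D#.

D#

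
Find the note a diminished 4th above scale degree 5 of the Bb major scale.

Scale degree 5 of Bb major is F.
A diminished fourth (4 semitones) above F lands on the letter B, giving Bbb.

Bbb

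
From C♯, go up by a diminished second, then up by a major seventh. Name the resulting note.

C

A diminished second up from C# is Db (letter D, 0 semitones up).
A major seventh up from Db is C (letter C, 11 semitones up).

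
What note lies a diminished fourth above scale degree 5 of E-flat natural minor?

Scale degree 5 of Eb natural minor is Bb.
A diminished fourth (4 semitones) above Bb lands on the letter E, giving Ebb.

Ebb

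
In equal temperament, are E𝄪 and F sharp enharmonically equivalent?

Yes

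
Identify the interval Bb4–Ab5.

minor seventh

The letter names run B→A, a span of 6 letter steps, so the interval is some kind of seventh.
Bb to Ab is 10 semitones. A major seventh is 11, so 10 makes it minor.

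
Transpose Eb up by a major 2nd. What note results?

F

E up a major second is F#, so the target letter is F.
From Eb, a major second is 2 semitones up: F.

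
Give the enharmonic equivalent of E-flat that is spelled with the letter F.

Plain F sits 2 semitones above Eb, so on the letter F the same pitch needs a double flat: Fbb.

Fbb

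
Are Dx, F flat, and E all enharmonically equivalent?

D## = pitch class 4 and Fb = pitch class 4 and E = pitch class 4 — the same pitch class, so they are enharmonic equivalents.

Yes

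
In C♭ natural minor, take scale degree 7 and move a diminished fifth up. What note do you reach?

Fbb

Scale degree 7 of Cb natural minor is Bbb.
A diminished fifth (6 semitones) above Bbb lands on the letter F, giving Fbb.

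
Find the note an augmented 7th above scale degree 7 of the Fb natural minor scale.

D

Scale degree 7 of Fb natural minor is Ebb.
An augmented seventh (12 semitones) above Ebb lands on the letter D, giving D.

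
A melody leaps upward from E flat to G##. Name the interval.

doubly augmented third

Counting letters E–F–G gives a third.
Eb→G## = 6 semitones, 2 wider than the major third (4), so doubly augmented.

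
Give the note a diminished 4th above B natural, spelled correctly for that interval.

A fourth above B lands on the letter E.
A diminished fourth spans 4 semitones, so B moves to pitch class 3. On the letter E that is Eb.

Eb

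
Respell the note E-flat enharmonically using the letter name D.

D#

Plain D sits 1 semitone below Eb, so on the letter D the same pitch needs a sharp: D#.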